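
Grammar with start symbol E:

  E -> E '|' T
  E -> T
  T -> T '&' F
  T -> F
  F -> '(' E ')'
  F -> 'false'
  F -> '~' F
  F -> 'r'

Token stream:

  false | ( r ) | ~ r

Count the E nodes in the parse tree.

[E [E [E [T [F false]]] | [T [F ( [E [T [F r]]] )]]] | [T [F ~ [F r]]]]

4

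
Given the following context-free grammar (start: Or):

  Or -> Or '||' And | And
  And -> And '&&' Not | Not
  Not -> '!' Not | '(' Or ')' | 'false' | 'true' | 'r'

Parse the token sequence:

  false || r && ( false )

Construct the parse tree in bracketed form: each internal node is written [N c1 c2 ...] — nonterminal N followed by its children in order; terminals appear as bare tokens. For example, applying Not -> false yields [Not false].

Or
Or || And
And || And
Not || And
false || And
false || And && Not
false || Not && Not
false || r && Not
false || r && ( Or )
false || r && ( And )
false || r && ( Not )
false || r && ( false )

[Or [Or [And [Not false]]] || [And [And [Not r]] && [Not ( [Or [And [Not false]]] )]]]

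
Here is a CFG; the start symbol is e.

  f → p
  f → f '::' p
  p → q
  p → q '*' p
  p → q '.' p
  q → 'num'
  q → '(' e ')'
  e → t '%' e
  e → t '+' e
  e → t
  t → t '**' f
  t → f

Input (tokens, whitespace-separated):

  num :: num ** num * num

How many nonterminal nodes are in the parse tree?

[e [t [t [f [f [p [q num]]] :: [p [q num]]]] ** [f [p [q num] * [p [q num]]]]]]

14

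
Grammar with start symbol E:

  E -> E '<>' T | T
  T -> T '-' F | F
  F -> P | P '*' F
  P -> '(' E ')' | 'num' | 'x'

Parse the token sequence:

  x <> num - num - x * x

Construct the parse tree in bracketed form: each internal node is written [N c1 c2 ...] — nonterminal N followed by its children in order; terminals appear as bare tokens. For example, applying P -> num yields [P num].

[E [E [T [F [P x]]]] <> [T [T [T [F [P num]]] - [F [P num]]] - [F [P x] * [F [P x]]]]]

E
E <> T
T <> T
F <> T
P <> T
x <> T
x <> T - F
x <> T - F - F
x <> F - F - F
x <> P - F - F
x <> num - F - F
x <> num - P - F
x <> num - num - F
x <> num - num - P * F
x <> num - num - x * F
x <> num - num - x * P
x <> num - num - x * x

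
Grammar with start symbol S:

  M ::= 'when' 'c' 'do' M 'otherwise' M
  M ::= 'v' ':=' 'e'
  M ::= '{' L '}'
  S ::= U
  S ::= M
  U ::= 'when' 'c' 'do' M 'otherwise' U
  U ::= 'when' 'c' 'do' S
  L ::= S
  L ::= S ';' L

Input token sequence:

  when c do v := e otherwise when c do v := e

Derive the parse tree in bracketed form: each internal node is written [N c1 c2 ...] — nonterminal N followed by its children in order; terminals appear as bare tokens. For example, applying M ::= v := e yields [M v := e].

S
U
when c do M otherwise U
when c do v := e otherwise U
when c do v := e otherwise when c do S
when c do v := e otherwise when c do M
when c do v := e otherwise when c do v := e

[S [U when c do [M v := e] otherwise [U when c do [S [M v := e]]]]]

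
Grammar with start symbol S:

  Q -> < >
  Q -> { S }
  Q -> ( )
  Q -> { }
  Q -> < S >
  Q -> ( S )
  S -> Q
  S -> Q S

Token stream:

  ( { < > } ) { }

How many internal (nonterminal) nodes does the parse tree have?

[S [Q ( [S [Q { [S [Q < >]] }]] )] [S [Q { }]]]

8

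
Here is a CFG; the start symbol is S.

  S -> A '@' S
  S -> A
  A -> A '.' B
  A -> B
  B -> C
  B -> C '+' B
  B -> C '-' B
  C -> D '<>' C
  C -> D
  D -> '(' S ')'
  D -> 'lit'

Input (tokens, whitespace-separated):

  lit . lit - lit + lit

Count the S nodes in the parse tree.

1

[S [A [A [B [C [D lit]]]] . [B [C [D lit]] - [B [C [D lit]] + [B [C [D lit]]]]]]]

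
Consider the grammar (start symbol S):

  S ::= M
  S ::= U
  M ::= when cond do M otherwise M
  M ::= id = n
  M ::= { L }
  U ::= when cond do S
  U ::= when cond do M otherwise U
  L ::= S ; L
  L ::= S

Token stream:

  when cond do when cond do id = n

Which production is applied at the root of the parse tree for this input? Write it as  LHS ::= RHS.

[S [U when cond do [S [U when cond do [S [M id = n]]]]]]

S ::= U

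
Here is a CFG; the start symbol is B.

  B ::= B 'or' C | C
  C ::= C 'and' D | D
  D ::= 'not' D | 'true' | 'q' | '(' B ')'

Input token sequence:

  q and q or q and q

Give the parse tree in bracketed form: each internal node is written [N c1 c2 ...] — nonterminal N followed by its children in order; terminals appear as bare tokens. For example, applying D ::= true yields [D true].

B
B or C
C or C
C and D or C
D and D or C
q and D or C
q and q or C
q and q or C and D
q and q or D and D
q and q or q and D
q and q or q and q

[B [B [C [C [D q]] and [D q]]] or [C [C [D q]] and [D q]]]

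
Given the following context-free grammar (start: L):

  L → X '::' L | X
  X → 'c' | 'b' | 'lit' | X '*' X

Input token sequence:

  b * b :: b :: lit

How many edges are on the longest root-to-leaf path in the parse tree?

4

[L [X [X b] * [X b]] :: [L [X b] :: [L [X lit]]]]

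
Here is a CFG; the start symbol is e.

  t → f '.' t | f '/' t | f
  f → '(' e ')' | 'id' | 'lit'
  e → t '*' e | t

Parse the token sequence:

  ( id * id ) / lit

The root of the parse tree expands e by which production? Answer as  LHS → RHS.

[e [t [f ( [e [t [f id]] * [e [t [f id]]]] )] / [t [f lit]]]]

e → t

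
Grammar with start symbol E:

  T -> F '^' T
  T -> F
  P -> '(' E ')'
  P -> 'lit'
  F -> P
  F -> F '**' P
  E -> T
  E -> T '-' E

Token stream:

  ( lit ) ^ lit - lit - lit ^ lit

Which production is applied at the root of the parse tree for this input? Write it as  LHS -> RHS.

E -> T '-' E

[E [T [F [P ( [E [T [F [P lit]]]] )]] ^ [T [F [P lit]]]] - [E [T [F [P lit]]] - [E [T [F [P lit]] ^ [T [F [P lit]]]]]]]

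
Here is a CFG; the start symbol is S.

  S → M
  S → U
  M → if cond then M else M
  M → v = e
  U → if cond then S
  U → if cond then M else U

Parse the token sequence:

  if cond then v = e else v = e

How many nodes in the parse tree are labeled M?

3

[S [M if cond then [M v = e] else [M v = e]]]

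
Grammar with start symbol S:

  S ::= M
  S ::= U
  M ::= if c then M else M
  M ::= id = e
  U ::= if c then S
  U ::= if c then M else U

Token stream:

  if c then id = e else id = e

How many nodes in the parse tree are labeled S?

[S [M if c then [M id = e] else [M id = e]]]

1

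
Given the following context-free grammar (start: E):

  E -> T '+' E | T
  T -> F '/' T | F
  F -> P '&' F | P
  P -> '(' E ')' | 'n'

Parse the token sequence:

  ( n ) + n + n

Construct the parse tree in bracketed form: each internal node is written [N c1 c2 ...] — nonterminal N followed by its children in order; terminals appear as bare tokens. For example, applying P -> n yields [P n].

[E [T [F [P ( [E [T [F [P n]]]] )]]] + [E [T [F [P n]]] + [E [T [F [P n]]]]]]

E
T + E
F + E
P + E
( E ) + E
( T ) + E
( F ) + E
( P ) + E
( n ) + E
( n ) + T + E
( n ) + F + E
( n ) + P + E
( n ) + n + E
( n ) + n + T
( n ) + n + F
( n ) + n + P
( n ) + n + n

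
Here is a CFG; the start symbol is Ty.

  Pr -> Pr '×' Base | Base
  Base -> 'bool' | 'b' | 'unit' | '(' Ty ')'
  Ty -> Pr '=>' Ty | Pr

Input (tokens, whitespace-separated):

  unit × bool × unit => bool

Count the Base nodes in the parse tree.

[Ty [Pr [Pr [Pr [Base unit]] × [Base bool]] × [Base unit]] => [Ty [Pr [Base bool]]]]

4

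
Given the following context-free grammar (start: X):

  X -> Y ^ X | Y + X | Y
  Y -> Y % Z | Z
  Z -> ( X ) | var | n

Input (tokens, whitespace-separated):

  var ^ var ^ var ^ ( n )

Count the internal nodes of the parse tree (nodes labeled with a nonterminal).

[X [Y [Z var]] ^ [X [Y [Z var]] ^ [X [Y [Z var]] ^ [X [Y [Z ( [X [Y [Z n]]] )]]]]]]

15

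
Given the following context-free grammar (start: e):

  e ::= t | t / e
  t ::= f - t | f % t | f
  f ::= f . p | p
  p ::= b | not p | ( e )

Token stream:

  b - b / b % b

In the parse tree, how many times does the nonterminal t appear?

4

[e [t [f [p b]] - [t [f [p b]]]] / [e [t [f [p b]] % [t [f [p b]]]]]]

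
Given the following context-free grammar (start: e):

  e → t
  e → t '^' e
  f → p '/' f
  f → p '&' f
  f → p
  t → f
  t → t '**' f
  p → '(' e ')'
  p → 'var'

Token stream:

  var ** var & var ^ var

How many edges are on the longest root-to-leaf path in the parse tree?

5

[e [t [t [f [p var]]] ** [f [p var] & [f [p var]]]] ^ [e [t [f [p var]]]]]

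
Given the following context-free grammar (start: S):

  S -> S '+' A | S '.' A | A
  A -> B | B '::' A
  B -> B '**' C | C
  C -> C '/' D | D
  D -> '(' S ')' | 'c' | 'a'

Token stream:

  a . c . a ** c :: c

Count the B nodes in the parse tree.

[S [S [S [A [B [C [D a]]]]] . [A [B [C [D c]]]]] . [A [B [B [C [D a]]] ** [C [D c]]] :: [A [B [C [D c]]]]]]

5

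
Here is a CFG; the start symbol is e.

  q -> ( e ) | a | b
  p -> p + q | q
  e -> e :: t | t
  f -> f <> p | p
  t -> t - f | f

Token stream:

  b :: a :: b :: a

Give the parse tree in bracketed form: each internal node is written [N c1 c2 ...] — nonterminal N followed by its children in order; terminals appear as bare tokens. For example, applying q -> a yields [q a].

e
e :: t
e :: t :: t
e :: t :: t :: t
t :: t :: t :: t
f :: t :: t :: t
p :: t :: t :: t
q :: t :: t :: t
b :: t :: t :: t
b :: f :: t :: t
b :: p :: t :: t
b :: q :: t :: t
b :: a :: t :: t
b :: a :: f :: t
b :: a :: p :: t
b :: a :: q :: t
b :: a :: b :: t
b :: a :: b :: f
b :: a :: b :: p
b :: a :: b :: q
b :: a :: b :: a

[e [e [e [e [t [f [p [q b]]]]] :: [t [f [p [q a]]]]] :: [t [f [p [q b]]]]] :: [t [f [p [q a]]]]]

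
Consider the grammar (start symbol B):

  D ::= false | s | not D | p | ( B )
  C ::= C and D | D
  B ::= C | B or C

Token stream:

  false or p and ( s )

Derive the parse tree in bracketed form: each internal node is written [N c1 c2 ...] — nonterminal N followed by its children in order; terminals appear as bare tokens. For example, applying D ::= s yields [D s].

[B [B [C [D false]]] or [C [C [D p]] and [D ( [B [C [D s]]] )]]]

B
B or C
C or C
D or C
false or C
false or C and D
false or D and D
false or p and D
false or p and ( B )
false or p and ( C )
false or p and ( D )
false or p and ( s )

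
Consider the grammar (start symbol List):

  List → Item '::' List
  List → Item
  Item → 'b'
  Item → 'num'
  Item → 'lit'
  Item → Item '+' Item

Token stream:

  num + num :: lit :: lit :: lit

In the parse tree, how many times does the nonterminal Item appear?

6

[List [Item [Item num] + [Item num]] :: [List [Item lit] :: [List [Item lit] :: [List [Item lit]]]]]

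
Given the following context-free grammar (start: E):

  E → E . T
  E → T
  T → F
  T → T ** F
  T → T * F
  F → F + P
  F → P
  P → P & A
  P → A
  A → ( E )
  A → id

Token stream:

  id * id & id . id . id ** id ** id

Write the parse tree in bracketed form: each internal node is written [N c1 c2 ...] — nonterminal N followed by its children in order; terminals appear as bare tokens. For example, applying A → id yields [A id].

[E [E [E [T [T [F [P [A id]]]] * [F [P [P [A id]] & [A id]]]]] . [T [F [P [A id]]]]] . [T [T [T [F [P [A id]]]] ** [F [P [A id]]]] ** [F [P [A id]]]]]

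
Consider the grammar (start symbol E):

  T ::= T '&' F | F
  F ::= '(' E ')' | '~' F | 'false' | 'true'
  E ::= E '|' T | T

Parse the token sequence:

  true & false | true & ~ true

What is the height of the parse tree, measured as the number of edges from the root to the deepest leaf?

5

[E [E [T [T [F true]] & [F false]]] | [T [T [F true]] & [F ~ [F true]]]]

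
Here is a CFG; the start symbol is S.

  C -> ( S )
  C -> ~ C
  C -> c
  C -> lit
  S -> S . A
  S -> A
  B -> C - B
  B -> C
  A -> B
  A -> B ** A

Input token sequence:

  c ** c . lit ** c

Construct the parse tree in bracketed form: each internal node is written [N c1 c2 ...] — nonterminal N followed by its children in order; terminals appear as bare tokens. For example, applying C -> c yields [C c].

[S [S [A [B [C c]] ** [A [B [C c]]]]] . [A [B [C lit]] ** [A [B [C c]]]]]

S
S . A
A . A
B ** A . A
C ** A . A
c ** A . A
c ** B . A
c ** C . A
c ** c . A
c ** c . B ** A
c ** c . C ** A
c ** c . lit ** A
c ** c . lit ** B
c ** c . lit ** C
c ** c . lit ** c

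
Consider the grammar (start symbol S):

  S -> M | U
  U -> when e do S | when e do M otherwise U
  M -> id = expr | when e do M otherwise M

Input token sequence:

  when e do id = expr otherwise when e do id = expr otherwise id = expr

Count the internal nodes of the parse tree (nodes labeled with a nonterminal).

[S [M when e do [M id = expr] otherwise [M when e do [M id = expr] otherwise [M id = expr]]]]

6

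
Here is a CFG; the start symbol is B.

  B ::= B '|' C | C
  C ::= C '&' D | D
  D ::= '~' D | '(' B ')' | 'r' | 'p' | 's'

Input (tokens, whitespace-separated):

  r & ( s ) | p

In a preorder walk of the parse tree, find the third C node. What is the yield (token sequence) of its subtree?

[B [B [C [C [D r]] & [D ( [B [C [D s]]] )]]] | [C [D p]]]

s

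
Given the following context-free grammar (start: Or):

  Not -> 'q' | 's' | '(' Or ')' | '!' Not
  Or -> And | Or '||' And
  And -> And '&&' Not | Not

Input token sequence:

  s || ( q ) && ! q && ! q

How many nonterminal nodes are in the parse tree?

[Or [Or [And [Not s]]] || [And [And [And [Not ( [Or [And [Not q]]] )]] && [Not ! [Not q]]] && [Not ! [Not q]]]]

15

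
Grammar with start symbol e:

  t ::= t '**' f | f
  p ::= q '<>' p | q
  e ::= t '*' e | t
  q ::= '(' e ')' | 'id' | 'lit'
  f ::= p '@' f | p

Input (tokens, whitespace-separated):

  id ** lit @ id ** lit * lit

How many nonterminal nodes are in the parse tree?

21

[e [t [t [t [f [p [q id]]]] ** [f [p [q lit]] @ [f [p [q id]]]]] ** [f [p [q lit]]]] * [e [t [f [p [q lit]]]]]]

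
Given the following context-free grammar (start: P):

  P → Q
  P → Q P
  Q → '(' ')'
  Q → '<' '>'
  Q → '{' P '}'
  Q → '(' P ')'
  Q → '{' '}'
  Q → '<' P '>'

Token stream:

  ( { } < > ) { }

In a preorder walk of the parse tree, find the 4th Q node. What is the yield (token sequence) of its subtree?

{ }

[P [Q ( [P [Q { }] [P [Q < >]]] )] [P [Q { }]]]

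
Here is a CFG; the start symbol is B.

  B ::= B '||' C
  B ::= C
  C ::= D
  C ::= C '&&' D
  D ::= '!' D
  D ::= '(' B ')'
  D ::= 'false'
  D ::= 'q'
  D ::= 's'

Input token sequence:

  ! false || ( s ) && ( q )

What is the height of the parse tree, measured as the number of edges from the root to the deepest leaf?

[B [B [C [D ! [D false]]]] || [C [C [D ( [B [C [D s]]] )]] && [D ( [B [C [D q]]] )]]]

7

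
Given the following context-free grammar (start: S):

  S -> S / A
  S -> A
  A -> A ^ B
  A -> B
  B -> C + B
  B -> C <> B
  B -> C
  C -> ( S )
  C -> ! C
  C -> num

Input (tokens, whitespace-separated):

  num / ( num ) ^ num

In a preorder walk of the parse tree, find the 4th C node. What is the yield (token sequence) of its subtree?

[S [S [A [B [C num]]]] / [A [A [B [C ( [S [A [B [C num]]]] )]]] ^ [B [C num]]]]

num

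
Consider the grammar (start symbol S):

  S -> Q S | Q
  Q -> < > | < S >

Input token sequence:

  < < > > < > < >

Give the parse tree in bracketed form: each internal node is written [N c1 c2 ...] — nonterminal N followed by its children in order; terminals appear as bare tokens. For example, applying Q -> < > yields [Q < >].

S
Q S
< S > S
< Q > S
< < > > S
< < > > Q S
< < > > < > S
< < > > < > Q
< < > > < > < >

[S [Q < [S [Q < >]] >] [S [Q < >] [S [Q < >]]]]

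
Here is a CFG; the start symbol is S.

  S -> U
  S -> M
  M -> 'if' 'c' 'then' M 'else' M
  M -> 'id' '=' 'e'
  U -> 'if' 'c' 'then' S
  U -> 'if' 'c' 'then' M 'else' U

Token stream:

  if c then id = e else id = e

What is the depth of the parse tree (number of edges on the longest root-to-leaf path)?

[S [M if c then [M id = e] else [M id = e]]]

3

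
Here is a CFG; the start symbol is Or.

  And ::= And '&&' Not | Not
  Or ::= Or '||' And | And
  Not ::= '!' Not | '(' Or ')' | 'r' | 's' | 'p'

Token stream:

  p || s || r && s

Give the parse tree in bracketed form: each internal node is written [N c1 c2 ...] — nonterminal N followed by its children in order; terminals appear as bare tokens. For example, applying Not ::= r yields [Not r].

Or
Or || And
Or || And || And
And || And || And
Not || And || And
p || And || And
p || Not || And
p || s || And
p || s || And && Not
p || s || Not && Not
p || s || r && Not
p || s || r && s

[Or [Or [Or [And [Not p]]] || [And [Not s]]] || [And [And [Not r]] && [Not s]]]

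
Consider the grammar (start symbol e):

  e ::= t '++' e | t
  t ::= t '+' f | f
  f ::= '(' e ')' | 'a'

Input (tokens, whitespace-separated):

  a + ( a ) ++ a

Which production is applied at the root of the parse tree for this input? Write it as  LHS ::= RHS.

e ::= t '++' e

[e [t [t [f a]] + [f ( [e [t [f a]]] )]] ++ [e [t [f a]]]]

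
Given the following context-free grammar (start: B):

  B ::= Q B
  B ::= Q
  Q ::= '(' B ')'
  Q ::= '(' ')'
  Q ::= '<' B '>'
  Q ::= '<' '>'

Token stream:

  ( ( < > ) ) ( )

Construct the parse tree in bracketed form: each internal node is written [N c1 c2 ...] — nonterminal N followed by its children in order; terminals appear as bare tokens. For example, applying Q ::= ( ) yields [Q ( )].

[B [Q ( [B [Q ( [B [Q < >]] )]] )] [B [Q ( )]]]

B
Q B
( B ) B
( Q ) B
( ( B ) ) B
( ( Q ) ) B
( ( < > ) ) B
( ( < > ) ) Q
( ( < > ) ) ( )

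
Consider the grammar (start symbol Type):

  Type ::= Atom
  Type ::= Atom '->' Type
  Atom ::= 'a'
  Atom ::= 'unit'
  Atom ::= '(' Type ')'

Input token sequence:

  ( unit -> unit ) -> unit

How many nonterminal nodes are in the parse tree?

8

[Type [Atom ( [Type [Atom unit] -> [Type [Atom unit]]] )] -> [Type [Atom unit]]]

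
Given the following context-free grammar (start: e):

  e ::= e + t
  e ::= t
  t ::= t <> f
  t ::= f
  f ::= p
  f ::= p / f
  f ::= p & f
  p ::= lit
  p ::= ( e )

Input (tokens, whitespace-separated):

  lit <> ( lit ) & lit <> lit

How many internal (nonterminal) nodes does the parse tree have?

16

[e [t [t [t [f [p lit]]] <> [f [p ( [e [t [f [p lit]]]] )] & [f [p lit]]]] <> [f [p lit]]]]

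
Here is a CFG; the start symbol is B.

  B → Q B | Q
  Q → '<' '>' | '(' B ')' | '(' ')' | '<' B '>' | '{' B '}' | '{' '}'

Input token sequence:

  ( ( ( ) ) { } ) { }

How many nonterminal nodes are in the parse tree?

[B [Q ( [B [Q ( [B [Q ( )]] )] [B [Q { }]]] )] [B [Q { }]]]

10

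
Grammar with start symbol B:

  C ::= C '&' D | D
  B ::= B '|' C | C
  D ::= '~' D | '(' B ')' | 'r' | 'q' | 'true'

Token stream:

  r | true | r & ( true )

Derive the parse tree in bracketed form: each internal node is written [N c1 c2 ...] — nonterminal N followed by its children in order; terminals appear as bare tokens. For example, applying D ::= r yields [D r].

B
B | C
B | C | C
C | C | C
D | C | C
r | C | C
r | D | C
r | true | C
r | true | C & D
r | true | D & D
r | true | r & D
r | true | r & ( B )
r | true | r & ( C )
r | true | r & ( D )
r | true | r & ( true )

[B [B [B [C [D r]]] | [C [D true]]] | [C [C [D r]] & [D ( [B [C [D true]]] )]]]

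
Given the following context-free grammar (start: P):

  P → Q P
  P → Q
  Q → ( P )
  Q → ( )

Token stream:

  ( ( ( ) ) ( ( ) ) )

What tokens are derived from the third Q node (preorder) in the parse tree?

[P [Q ( [P [Q ( [P [Q ( )]] )] [P [Q ( [P [Q ( )]] )]]] )]]

( )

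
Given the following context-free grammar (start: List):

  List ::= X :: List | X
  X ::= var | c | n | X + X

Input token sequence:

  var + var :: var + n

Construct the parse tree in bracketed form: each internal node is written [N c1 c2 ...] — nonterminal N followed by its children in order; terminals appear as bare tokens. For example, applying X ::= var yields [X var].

[List [X [X var] + [X var]] :: [List [X [X var] + [X n]]]]

List
X :: List
X + X :: List
var + X :: List
var + var :: List
var + var :: X
var + var :: X + X
var + var :: var + X
var + var :: var + n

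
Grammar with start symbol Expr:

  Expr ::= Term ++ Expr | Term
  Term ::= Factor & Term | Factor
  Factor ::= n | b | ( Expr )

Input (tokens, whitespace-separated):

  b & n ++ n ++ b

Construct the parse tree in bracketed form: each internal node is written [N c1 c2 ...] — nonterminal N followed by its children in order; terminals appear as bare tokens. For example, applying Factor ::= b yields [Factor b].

Expr
Term ++ Expr
Factor & Term ++ Expr
b & Term ++ Expr
b & Factor ++ Expr
b & n ++ Expr
b & n ++ Term ++ Expr
b & n ++ Factor ++ Expr
b & n ++ n ++ Expr
b & n ++ n ++ Term
b & n ++ n ++ Factor
b & n ++ n ++ b

[Expr [Term [Factor b] & [Term [Factor n]]] ++ [Expr [Term [Factor n]] ++ [Expr [Term [Factor b]]]]]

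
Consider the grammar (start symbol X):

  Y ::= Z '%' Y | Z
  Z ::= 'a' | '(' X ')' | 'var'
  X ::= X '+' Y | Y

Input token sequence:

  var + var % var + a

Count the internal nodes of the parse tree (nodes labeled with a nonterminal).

11

[X [X [X [Y [Z var]]] + [Y [Z var] % [Y [Z var]]]] + [Y [Z a]]]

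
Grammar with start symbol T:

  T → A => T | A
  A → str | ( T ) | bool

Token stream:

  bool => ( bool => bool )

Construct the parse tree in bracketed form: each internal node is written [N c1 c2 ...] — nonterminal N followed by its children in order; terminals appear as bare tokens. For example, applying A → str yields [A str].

[T [A bool] => [T [A ( [T [A bool] => [T [A bool]]] )]]]

T
A => T
bool => T
bool => A
bool => ( T )
bool => ( A => T )
bool => ( bool => T )
bool => ( bool => A )
bool => ( bool => bool )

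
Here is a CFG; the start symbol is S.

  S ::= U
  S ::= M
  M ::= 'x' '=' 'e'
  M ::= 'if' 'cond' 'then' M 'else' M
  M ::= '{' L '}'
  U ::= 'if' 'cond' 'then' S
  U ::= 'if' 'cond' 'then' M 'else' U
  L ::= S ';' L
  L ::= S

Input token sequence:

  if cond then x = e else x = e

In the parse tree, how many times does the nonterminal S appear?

1

[S [M if cond then [M x = e] else [M x = e]]]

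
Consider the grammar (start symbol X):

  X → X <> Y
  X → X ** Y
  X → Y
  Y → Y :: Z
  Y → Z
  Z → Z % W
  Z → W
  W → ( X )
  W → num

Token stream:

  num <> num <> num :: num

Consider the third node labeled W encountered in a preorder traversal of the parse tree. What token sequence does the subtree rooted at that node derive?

num

[X [X [X [Y [Z [W num]]]] <> [Y [Z [W num]]]] <> [Y [Y [Z [W num]]] :: [Z [W num]]]]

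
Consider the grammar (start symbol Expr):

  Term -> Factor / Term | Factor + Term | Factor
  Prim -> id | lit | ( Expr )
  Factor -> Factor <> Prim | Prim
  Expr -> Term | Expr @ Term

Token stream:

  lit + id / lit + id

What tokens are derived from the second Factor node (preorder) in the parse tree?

id

[Expr [Term [Factor [Prim lit]] + [Term [Factor [Prim id]] / [Term [Factor [Prim lit]] + [Term [Factor [Prim id]]]]]]]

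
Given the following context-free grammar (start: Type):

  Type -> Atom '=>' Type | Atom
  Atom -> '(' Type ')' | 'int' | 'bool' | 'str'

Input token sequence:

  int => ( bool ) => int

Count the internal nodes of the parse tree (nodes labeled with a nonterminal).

[Type [Atom int] => [Type [Atom ( [Type [Atom bool]] )] => [Type [Atom int]]]]

8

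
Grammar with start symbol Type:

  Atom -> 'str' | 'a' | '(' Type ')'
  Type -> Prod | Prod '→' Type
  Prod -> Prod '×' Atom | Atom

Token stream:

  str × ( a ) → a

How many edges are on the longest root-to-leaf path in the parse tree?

[Type [Prod [Prod [Atom str]] × [Atom ( [Type [Prod [Atom a]]] )]] → [Type [Prod [Atom a]]]]

6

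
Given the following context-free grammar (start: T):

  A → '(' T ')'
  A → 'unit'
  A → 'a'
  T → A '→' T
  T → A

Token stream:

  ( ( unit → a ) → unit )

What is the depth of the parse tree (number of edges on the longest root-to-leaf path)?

7

[T [A ( [T [A ( [T [A unit] → [T [A a]]] )] → [T [A unit]]] )]]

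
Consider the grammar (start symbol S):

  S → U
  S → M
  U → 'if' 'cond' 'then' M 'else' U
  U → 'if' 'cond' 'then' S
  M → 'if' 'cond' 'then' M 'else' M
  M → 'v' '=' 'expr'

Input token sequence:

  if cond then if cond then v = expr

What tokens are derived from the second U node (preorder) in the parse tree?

if cond then v = expr

[S [U if cond then [S [U if cond then [S [M v = expr]]]]]]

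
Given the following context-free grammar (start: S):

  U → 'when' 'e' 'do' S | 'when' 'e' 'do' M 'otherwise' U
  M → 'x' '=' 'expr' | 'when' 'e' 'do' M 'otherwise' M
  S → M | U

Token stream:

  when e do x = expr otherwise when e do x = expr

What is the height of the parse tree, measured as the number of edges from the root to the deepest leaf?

[S [U when e do [M x = expr] otherwise [U when e do [S [M x = expr]]]]]

5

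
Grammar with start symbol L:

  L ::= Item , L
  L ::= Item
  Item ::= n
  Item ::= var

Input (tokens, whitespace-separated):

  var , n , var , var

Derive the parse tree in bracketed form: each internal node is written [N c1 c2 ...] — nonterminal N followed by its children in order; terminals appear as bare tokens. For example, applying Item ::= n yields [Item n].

[L [Item var] , [L [Item n] , [L [Item var] , [L [Item var]]]]]

L
Item , L
var , L
var , Item , L
var , n , L
var , n , Item , L
var , n , var , L
var , n , var , Item
var , n , var , var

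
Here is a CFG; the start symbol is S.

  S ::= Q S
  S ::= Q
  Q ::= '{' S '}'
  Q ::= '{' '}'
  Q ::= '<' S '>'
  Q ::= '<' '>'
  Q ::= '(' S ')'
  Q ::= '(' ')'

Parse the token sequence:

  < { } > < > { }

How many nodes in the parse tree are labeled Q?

[S [Q < [S [Q { }]] >] [S [Q < >] [S [Q { }]]]]

4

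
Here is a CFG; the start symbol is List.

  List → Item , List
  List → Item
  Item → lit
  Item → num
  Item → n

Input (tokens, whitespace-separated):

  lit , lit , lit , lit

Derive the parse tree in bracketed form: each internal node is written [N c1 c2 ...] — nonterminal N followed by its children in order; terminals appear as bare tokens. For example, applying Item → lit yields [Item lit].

[List [Item lit] , [List [Item lit] , [List [Item lit] , [List [Item lit]]]]]

List
Item , List
lit , List
lit , Item , List
lit , lit , List
lit , lit , Item , List
lit , lit , lit , List
lit , lit , lit , Item
lit , lit , lit , lit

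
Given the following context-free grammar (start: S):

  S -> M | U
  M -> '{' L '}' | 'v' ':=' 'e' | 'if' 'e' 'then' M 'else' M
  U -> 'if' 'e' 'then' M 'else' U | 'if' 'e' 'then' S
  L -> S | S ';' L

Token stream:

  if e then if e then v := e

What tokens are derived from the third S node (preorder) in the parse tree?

[S [U if e then [S [U if e then [S [M v := e]]]]]]

v := e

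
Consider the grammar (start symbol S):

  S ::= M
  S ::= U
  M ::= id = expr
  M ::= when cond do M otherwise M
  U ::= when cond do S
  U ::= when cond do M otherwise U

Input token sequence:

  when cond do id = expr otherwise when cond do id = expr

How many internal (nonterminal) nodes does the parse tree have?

[S [U when cond do [M id = expr] otherwise [U when cond do [S [M id = expr]]]]]

6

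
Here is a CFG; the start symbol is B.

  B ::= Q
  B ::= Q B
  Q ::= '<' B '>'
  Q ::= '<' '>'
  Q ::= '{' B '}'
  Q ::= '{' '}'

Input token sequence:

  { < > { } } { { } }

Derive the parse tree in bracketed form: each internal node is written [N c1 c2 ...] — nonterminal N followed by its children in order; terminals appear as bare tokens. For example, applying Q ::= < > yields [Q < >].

B
Q B
{ B } B
{ Q B } B
{ < > B } B
{ < > Q } B
{ < > { } } B
{ < > { } } Q
{ < > { } } { B }
{ < > { } } { Q }
{ < > { } } { { } }

[B [Q { [B [Q < >] [B [Q { }]]] }] [B [Q { [B [Q { }]] }]]]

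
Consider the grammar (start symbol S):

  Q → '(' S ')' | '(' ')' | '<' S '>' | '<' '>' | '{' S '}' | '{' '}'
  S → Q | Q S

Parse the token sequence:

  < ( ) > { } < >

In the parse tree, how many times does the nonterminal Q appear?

[S [Q < [S [Q ( )]] >] [S [Q { }] [S [Q < >]]]]

4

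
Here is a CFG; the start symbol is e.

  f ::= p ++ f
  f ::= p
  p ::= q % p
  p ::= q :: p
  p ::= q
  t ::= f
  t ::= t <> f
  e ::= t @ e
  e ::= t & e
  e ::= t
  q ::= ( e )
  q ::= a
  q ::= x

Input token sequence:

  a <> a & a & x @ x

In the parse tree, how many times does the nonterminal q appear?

[e [t [t [f [p [q a]]]] <> [f [p [q a]]]] & [e [t [f [p [q a]]]] & [e [t [f [p [q x]]]] @ [e [t [f [p [q x]]]]]]]]

5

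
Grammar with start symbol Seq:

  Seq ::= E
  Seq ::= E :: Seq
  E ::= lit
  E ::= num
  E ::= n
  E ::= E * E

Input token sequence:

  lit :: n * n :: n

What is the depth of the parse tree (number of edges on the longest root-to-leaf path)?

[Seq [E lit] :: [Seq [E [E n] * [E n]] :: [Seq [E n]]]]

4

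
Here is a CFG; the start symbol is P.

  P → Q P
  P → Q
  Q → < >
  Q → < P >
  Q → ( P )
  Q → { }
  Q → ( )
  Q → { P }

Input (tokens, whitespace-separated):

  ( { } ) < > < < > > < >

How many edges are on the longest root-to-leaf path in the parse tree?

6

[P [Q ( [P [Q { }]] )] [P [Q < >] [P [Q < [P [Q < >]] >] [P [Q < >]]]]]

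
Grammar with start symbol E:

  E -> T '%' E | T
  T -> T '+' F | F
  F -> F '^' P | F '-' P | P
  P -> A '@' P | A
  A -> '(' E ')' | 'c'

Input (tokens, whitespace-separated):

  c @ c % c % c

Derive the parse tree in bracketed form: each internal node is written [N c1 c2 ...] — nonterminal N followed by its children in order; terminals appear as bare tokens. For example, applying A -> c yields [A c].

[E [T [F [P [A c] @ [P [A c]]]]] % [E [T [F [P [A c]]]] % [E [T [F [P [A c]]]]]]]

E
T % E
F % E
P % E
A @ P % E
c @ P % E
c @ A % E
c @ c % E
c @ c % T % E
c @ c % F % E
c @ c % P % E
c @ c % A % E
c @ c % c % E
c @ c % c % T
c @ c % c % F
c @ c % c % P
c @ c % c % A
c @ c % c % c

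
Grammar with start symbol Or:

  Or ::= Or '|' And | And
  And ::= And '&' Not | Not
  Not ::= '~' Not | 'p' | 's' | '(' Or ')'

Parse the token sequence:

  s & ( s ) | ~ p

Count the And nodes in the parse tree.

4

[Or [Or [And [And [Not s]] & [Not ( [Or [And [Not s]]] )]]] | [And [Not ~ [Not p]]]]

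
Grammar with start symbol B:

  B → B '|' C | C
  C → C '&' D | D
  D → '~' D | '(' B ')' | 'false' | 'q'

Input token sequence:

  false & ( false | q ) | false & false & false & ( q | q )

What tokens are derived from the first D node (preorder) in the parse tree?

false

[B [B [C [C [D false]] & [D ( [B [B [C [D false]]] | [C [D q]]] )]]] | [C [C [C [C [D false]] & [D false]] & [D false]] & [D ( [B [B [C [D q]]] | [C [D q]]] )]]]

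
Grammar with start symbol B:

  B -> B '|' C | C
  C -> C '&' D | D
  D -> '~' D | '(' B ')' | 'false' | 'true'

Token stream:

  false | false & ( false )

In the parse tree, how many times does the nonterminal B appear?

3

[B [B [C [D false]]] | [C [C [D false]] & [D ( [B [C [D false]]] )]]]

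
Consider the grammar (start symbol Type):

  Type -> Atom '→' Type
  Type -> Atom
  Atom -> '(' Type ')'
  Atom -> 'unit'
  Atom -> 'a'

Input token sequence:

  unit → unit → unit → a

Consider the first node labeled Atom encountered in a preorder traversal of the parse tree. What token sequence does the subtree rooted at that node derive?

[Type [Atom unit] → [Type [Atom unit] → [Type [Atom unit] → [Type [Atom a]]]]]

unit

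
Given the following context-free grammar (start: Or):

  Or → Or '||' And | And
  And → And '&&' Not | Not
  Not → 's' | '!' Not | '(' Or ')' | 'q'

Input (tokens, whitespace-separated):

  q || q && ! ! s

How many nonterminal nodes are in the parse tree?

[Or [Or [And [Not q]]] || [And [And [Not q]] && [Not ! [Not ! [Not s]]]]]

10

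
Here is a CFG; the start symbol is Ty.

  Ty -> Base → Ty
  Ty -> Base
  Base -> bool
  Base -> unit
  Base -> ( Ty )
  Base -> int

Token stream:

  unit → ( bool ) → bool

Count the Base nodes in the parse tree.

[Ty [Base unit] → [Ty [Base ( [Ty [Base bool]] )] → [Ty [Base bool]]]]

4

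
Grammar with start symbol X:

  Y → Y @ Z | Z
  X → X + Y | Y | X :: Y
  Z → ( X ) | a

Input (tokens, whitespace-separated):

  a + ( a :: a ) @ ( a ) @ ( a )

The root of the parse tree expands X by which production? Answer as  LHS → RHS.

X → X + Y

[X [X [Y [Z a]]] + [Y [Y [Y [Z ( [X [X [Y [Z a]]] :: [Y [Z a]]] )]] @ [Z ( [X [Y [Z a]]] )]] @ [Z ( [X [Y [Z a]]] )]]]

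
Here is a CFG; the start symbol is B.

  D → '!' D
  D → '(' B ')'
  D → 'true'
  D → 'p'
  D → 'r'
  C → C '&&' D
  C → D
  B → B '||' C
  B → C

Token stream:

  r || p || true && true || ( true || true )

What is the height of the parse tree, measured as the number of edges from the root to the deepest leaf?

[B [B [B [B [C [D r]]] || [C [D p]]] || [C [C [D true]] && [D true]]] || [C [D ( [B [B [C [D true]]] || [C [D true]]] )]]]

7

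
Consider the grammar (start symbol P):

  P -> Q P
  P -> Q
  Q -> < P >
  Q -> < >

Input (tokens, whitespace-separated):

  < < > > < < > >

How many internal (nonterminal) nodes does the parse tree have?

8

[P [Q < [P [Q < >]] >] [P [Q < [P [Q < >]] >]]]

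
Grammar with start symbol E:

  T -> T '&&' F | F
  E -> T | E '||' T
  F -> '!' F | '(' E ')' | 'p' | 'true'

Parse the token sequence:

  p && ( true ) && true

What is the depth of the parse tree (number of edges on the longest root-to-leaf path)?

7

[E [T [T [T [F p]] && [F ( [E [T [F true]]] )]] && [F true]]]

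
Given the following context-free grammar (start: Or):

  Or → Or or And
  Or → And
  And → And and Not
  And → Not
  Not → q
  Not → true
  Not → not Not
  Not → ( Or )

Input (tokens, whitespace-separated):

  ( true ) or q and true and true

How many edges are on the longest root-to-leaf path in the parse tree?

[Or [Or [And [Not ( [Or [And [Not true]]] )]]] or [And [And [And [Not q]] and [Not true]] and [Not true]]]

7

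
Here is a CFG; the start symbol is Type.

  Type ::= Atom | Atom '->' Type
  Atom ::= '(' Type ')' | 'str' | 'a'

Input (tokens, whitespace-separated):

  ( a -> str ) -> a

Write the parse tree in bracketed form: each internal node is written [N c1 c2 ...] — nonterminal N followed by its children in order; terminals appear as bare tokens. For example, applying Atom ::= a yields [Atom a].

[Type [Atom ( [Type [Atom a] -> [Type [Atom str]]] )] -> [Type [Atom a]]]

Type
Atom -> Type
( Type ) -> Type
( Atom -> Type ) -> Type
( a -> Type ) -> Type
( a -> Atom ) -> Type
( a -> str ) -> Type
( a -> str ) -> Atom
( a -> str ) -> a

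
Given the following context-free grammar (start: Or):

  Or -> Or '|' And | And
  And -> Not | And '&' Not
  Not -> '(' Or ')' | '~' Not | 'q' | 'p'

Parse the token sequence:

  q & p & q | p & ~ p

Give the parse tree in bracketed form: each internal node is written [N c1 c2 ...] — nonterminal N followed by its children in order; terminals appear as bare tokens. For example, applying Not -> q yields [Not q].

Or
Or | And
And | And
And & Not | And
And & Not & Not | And
Not & Not & Not | And
q & Not & Not | And
q & p & Not | And
q & p & q | And
q & p & q | And & Not
q & p & q | Not & Not
q & p & q | p & Not
q & p & q | p & ~ Not
q & p & q | p & ~ p

[Or [Or [And [And [And [Not q]] & [Not p]] & [Not q]]] | [And [And [Not p]] & [Not ~ [Not p]]]]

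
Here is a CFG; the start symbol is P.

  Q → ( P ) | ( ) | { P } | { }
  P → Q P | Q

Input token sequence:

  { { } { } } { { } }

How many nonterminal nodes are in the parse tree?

10

[P [Q { [P [Q { }] [P [Q { }]]] }] [P [Q { [P [Q { }]] }]]]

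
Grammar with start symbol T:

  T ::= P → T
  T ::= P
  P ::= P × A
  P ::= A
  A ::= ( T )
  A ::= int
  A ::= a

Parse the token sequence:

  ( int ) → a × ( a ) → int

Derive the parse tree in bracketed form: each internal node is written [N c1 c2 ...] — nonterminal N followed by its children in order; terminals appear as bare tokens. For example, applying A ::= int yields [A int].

[T [P [A ( [T [P [A int]]] )]] → [T [P [P [A a]] × [A ( [T [P [A a]]] )]] → [T [P [A int]]]]]

T
P → T
A → T
( T ) → T
( P ) → T
( A ) → T
( int ) → T
( int ) → P → T
( int ) → P × A → T
( int ) → A × A → T
( int ) → a × A → T
( int ) → a × ( T ) → T
( int ) → a × ( P ) → T
( int ) → a × ( A ) → T
( int ) → a × ( a ) → T
( int ) → a × ( a ) → P
( int ) → a × ( a ) → A
( int ) → a × ( a ) → int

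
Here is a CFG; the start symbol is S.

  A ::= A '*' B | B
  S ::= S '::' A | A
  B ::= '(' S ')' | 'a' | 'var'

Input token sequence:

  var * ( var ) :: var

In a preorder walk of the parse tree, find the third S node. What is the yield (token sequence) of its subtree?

[S [S [A [A [B var]] * [B ( [S [A [B var]]] )]]] :: [A [B var]]]

var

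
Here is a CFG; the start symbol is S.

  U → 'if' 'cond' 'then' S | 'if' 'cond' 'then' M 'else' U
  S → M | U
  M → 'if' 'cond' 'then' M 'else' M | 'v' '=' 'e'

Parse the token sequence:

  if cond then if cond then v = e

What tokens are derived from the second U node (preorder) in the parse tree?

[S [U if cond then [S [U if cond then [S [M v = e]]]]]]

if cond then v = e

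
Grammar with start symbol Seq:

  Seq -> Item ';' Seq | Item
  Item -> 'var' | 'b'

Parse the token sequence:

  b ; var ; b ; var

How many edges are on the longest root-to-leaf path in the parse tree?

5

[Seq [Item b] ; [Seq [Item var] ; [Seq [Item b] ; [Seq [Item var]]]]]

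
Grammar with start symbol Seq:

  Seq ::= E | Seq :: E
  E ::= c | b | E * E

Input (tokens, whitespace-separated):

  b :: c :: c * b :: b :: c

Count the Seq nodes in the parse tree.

5

[Seq [Seq [Seq [Seq [Seq [E b]] :: [E c]] :: [E [E c] * [E b]]] :: [E b]] :: [E c]]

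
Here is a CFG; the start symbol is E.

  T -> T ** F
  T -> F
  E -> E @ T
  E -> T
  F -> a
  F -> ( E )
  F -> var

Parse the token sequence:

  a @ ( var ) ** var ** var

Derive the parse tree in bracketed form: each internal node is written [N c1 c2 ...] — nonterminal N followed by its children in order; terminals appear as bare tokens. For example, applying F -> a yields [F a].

E
E @ T
T @ T
F @ T
a @ T
a @ T ** F
a @ T ** F ** F
a @ F ** F ** F
a @ ( E ) ** F ** F
a @ ( T ) ** F ** F
a @ ( F ) ** F ** F
a @ ( var ) ** F ** F
a @ ( var ) ** var ** F
a @ ( var ) ** var ** var

[E [E [T [F a]]] @ [T [T [T [F ( [E [T [F var]]] )]] ** [F var]] ** [F var]]]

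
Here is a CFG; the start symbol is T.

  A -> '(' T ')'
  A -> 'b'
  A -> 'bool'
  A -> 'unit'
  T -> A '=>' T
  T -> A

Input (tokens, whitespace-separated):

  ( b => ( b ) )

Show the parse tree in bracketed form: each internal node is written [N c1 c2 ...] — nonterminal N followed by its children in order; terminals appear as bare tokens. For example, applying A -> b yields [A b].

[T [A ( [T [A b] => [T [A ( [T [A b]] )]]] )]]

T
A
( T )
( A => T )
( b => T )
( b => A )
( b => ( T ) )
( b => ( A ) )
( b => ( b ) )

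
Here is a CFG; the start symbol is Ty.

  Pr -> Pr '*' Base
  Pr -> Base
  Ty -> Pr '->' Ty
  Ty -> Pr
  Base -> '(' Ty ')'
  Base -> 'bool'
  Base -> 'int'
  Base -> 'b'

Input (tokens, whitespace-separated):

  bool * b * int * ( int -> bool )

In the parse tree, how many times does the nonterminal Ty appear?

3

[Ty [Pr [Pr [Pr [Pr [Base bool]] * [Base b]] * [Base int]] * [Base ( [Ty [Pr [Base int]] -> [Ty [Pr [Base bool]]]] )]]]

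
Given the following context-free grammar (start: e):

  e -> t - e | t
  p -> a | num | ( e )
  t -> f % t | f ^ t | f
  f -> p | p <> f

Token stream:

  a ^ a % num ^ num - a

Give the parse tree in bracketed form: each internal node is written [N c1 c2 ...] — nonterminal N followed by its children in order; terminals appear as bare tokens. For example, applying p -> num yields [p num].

[e [t [f [p a]] ^ [t [f [p a]] % [t [f [p num]] ^ [t [f [p num]]]]]] - [e [t [f [p a]]]]]

e
t - e
f ^ t - e
p ^ t - e
a ^ t - e
a ^ f % t - e
a ^ p % t - e
a ^ a % t - e
a ^ a % f ^ t - e
a ^ a % p ^ t - e
a ^ a % num ^ t - e
a ^ a % num ^ f - e
a ^ a % num ^ p - e
a ^ a % num ^ num - e
a ^ a % num ^ num - t
a ^ a % num ^ num - f
a ^ a % num ^ num - p
a ^ a % num ^ num - a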